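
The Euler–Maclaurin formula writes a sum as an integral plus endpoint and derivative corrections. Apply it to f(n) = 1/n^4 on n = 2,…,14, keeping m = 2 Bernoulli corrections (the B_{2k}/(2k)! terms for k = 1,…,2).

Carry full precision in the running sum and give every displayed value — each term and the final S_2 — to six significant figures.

∫_2^14 1/x^4 dx evaluates to 0.0415452.
Endpoint term: (f(2) + f(14))/2 = (0.0625000 + 2.60308e-05)/2 = 0.0312630.
So far: 0.0728082.
Order-1 term: 1/12 · (-7.43738e-06 − (-0.125000)) = 0.0104160.
Partial sum through k=1: 0.0832243.
Order-2 term: −1/720 · (-1.13837e-06 − (-0.937500)) = -0.00130208.

S_2 ≈ 0.0819222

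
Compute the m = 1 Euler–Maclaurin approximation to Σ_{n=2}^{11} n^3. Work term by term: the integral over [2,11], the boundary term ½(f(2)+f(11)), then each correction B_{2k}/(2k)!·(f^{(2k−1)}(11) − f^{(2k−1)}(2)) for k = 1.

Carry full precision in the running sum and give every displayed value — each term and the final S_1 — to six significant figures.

∫_2^11 x^3 dx evaluates to 3656.25.
½[f(2) + f(11)] = ½[8.00000 + 1331.00] = 669.500.
Integral + boundary = 4325.75.
k=1: B_{2}/(2)! × [f^{(1)}(11) − f^{(1)}(2)] = 1/12 × (363.000 − 12.0000) = 29.2500.

S_1 ≈ 4355.00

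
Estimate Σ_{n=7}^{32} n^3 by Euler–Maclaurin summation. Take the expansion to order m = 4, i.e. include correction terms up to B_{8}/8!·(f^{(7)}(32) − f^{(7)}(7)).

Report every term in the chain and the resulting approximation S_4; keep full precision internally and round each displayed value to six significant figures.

S_4 ≈ 278343

The integral term ∫_7^32 x^3 dx = 261544.
Boundary: ½(f(7) + f(32)) = ½(343.000 + 32768.0) = 16555.5.
Running total after boundary: 278099.
Correction k=1: B_{2}/2! · (f^{(1)}(32) − f^{(1)}(7)) = 1/12 · (3072.00 − 147.000) = 243.750.
After k=1: 278343.
Correction k=2: B_{4}/4! · (f^{(3)}(32) − f^{(3)}(7)) = −1/720 · (6.00000 − 6.00000) = 0.00000.
After k=2: 278343.
Correction k=3: B_{6}/6! · (f^{(5)}(32) − f^{(5)}(7)) = 1/30240 · (0.00000 − 0.00000) = 0.00000.
After k=3: 278343.
Correction k=4: B_{8}/8! · (f^{(7)}(32) − f^{(7)}(7)) = −1/1209600 · (0.00000 − 0.00000) = 0.00000.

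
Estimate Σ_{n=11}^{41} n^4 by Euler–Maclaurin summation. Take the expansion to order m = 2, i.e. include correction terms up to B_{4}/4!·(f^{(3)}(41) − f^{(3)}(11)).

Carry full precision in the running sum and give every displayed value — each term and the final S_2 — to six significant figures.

Integral: ∫_11^41 x^4 dx = 2.31390e+07.
Endpoint term: (f(11) + f(41))/2 = (14641.0 + 2.82576e+06)/2 = 1.42020e+06.
Integral + boundary = 2.45592e+07.
Correction k=1: B_{2}/2! · (f^{(1)}(41) − f^{(1)}(11)) = 1/12 · (275684 − 5324.00) = 22530.0.
Partial sum through k=1: 2.45818e+07.
Correction k=2: B_{4}/4! · (f^{(3)}(41) − f^{(3)}(11)) = −1/720 · (984.000 − 264.000) = -1.00000.

S_2 ≈ 2.45818e+07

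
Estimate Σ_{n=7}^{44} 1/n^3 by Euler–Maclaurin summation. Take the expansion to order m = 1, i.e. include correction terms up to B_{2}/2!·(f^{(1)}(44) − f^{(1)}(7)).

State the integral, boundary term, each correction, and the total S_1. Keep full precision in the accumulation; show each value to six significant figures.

∫_7^44 1/x^3 dx evaluates to 0.00994582.
Boundary: ½(f(7) + f(44)) = ½(0.00291545 + 1.17393e-05) = 0.00146360.
Running total after boundary: 0.0114094.
k=1: B_{2}/(2)! × [f^{(1)}(44) − f^{(1)}(7)] = 1/12 × (-8.00406e-07 − (-0.00124948)) = 0.000104057.

S_1 ≈ 0.0115135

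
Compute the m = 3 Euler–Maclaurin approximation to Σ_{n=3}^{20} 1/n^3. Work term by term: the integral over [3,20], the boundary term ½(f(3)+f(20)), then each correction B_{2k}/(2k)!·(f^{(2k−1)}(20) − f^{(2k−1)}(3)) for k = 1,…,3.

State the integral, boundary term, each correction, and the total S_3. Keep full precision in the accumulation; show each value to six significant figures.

S_3 ≈ 0.0758698

∫_3^20 1/x^3 dx evaluates to 0.0543056.
½[f(3) + f(20)] = ½[0.0370370 + 0.000125000] = 0.0185810.
So far: 0.0728866.
Correction k=1: B_{2}/2! · (f^{(1)}(20) − f^{(1)}(3)) = 1/12 · (-1.87500e-05 − (-0.0370370)) = 0.00308486.
Running total after k=1: 0.0759714.
Correction k=2: B_{4}/4! · (f^{(3)}(20) − f^{(3)}(3)) = −1/720 · (-9.37500e-07 − (-0.0823045)) = -0.000114311.
Running total after k=2: 0.0758571.
Correction k=3: B_{6}/6! · (f^{(5)}(20) − f^{(5)}(3)) = 1/30240 · (-9.84375e-08 − (-0.384088)) = 1.27013e-05.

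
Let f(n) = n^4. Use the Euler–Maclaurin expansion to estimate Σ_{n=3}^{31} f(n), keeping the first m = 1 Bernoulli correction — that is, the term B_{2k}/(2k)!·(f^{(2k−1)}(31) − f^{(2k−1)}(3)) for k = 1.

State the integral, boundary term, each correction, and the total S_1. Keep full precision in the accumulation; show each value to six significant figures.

∫_3^31 x^4 dx evaluates to 5.72578e+06.
Endpoint term: (f(3) + f(31))/2 = (81.0000 + 923521)/2 = 461801.
So far: 6.18758e+06.
Correction k=1: B_{2}/2! · (f^{(1)}(31) − f^{(1)}(3)) = 1/12 · (119164 − 108.000) = 9921.33.

S_1 ≈ 6.19750e+06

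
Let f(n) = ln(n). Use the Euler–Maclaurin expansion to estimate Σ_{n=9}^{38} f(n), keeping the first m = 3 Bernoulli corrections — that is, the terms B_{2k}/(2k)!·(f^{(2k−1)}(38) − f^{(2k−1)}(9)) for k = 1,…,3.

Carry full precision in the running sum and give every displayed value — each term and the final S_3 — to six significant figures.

The integral term ∫_9^38 ln(x) dx = 89.4533.
Boundary: ½(f(9) + f(38)) = ½(2.19722 + 3.63759) = 2.91741.
So far: 92.3707.
Correction k=1: B_{2}/2! · (f^{(1)}(38) − f^{(1)}(9)) = 1/12 · (0.0263158 − 0.111111) = -0.00706628.
Running total after k=1: 92.3636.
Correction k=2: B_{4}/4! · (f^{(3)}(38) − f^{(3)}(9)) = −1/720 · (3.64485e-05 − 0.00274348) = 3.75977e-06.
Running total after k=2: 92.3636.
Correction k=3: B_{6}/6! · (f^{(5)}(38) − f^{(5)}(9)) = 1/30240 · (3.02896e-07 − 0.000406442) = -1.34305e-08.

S_3 ≈ 92.3636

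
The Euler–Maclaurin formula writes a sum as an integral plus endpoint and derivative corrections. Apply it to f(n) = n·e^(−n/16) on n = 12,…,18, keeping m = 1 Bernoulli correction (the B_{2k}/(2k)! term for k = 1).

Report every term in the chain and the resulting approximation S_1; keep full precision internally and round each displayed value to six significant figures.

The integral term ∫_12^18 x·e^(−x/16) dx = 35.0093.
Boundary: ½(f(12) + f(18)) = ½(5.66840 + 5.84374) = 5.75607.
So far: 40.7653.
Order-1 term: 1/12 · (-0.0405816 − 0.118092) = -0.0132228.

S_1 ≈ 40.7521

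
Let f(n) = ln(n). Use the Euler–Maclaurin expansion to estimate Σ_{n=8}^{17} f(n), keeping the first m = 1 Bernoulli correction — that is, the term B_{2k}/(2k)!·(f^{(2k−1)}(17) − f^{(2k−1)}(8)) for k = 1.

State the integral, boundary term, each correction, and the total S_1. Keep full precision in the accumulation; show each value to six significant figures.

S_1 ≈ 24.9799

Integral: ∫_8^17 ln(x) dx = 22.5291.
Endpoint term: (f(8) + f(17))/2 = (2.07944 + 2.83321)/2 = 2.45633.
Integral + boundary = 24.9854.
Order-1 term: 1/12 · (0.0588235 − 0.125000) = -0.00551471.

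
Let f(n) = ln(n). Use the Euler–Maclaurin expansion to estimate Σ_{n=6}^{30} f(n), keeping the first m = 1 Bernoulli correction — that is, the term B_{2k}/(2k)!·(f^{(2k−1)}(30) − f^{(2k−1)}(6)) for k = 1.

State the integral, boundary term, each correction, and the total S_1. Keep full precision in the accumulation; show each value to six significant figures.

∫_6^30 ln(x) dx evaluates to 67.2854.
Endpoint term: (f(6) + f(30))/2 = (1.79176 + 3.40120)/2 = 2.59648.
Running total after boundary: 69.8818.
k=1: B_{2}/(2)! × [f^{(1)}(30) − f^{(1)}(6)] = 1/12 × (0.0333333 − 0.166667) = -0.0111111.

S_1 ≈ 69.8707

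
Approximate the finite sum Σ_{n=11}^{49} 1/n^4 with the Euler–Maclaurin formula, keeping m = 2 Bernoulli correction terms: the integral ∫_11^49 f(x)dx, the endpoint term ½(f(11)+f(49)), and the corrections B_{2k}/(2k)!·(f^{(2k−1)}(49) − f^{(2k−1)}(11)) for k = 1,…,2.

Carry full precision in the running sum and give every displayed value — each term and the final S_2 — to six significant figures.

Integral: ∫_11^49 1/x^4 dx = 0.000247605.
Boundary: ½(f(11) + f(49)) = ½(6.83013e-05 + 1.73467e-07) = 3.42374e-05.
So far: 0.000281842.
Correction k=1: B_{2}/2! · (f^{(1)}(49) − f^{(1)}(11)) = 1/12 · (-1.41605e-08 − (-2.48369e-05)) = 2.06856e-06.
Running total after k=1: 0.000283911.
Correction k=2: B_{4}/4! · (f^{(3)}(49) − f^{(3)}(11)) = −1/720 · (-1.76933e-10 − (-6.15790e-06)) = -8.55239e-09.

S_2 ≈ 0.000283902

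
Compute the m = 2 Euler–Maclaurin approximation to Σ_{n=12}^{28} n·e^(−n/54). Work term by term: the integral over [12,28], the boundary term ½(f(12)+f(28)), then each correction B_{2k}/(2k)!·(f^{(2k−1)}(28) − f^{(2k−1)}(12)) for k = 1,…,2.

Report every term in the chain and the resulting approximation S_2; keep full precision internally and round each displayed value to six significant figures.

∫_12^28 x·e^(−x/54) dx evaluates to 217.388.
½[f(12) + f(28)] = ½[9.60885 + 16.6713] = 13.1401.
Running total after boundary: 230.528.
Order-1 term: 1/12 · (0.286675 − 0.622796) = -0.0280101.
Running total after k=1: 230.500.
Order-2 term: −1/720 · (0.000506680 − 0.000762781) = 3.55696e-07.

S_2 ≈ 230.500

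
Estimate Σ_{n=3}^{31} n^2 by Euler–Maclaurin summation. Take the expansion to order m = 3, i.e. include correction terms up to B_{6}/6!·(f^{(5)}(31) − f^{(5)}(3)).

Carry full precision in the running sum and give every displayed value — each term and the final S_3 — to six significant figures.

∫_3^31 x^2 dx evaluates to 9921.33.
Endpoint term: (f(3) + f(31))/2 = (9.00000 + 961.000)/2 = 485.000.
Integral + boundary = 10406.3.
Correction k=1: B_{2}/2! · (f^{(1)}(31) − f^{(1)}(3)) = 1/12 · (62.0000 − 6.00000) = 4.66667.
Partial sum through k=1: 10411.0.
Correction k=2: B_{4}/4! · (f^{(3)}(31) − f^{(3)}(3)) = −1/720 · (0.00000 − 0.00000) = 0.00000.
Partial sum through k=2: 10411.0.
Correction k=3: B_{6}/6! · (f^{(5)}(31) − f^{(5)}(3)) = 1/30240 · (0.00000 − 0.00000) = 0.00000.

S_3 ≈ 10411.0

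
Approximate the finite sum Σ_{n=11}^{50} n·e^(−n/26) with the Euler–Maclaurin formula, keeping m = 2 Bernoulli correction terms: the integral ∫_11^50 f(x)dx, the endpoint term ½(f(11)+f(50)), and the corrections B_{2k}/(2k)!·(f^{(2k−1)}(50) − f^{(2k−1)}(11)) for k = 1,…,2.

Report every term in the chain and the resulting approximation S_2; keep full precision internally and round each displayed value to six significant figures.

S_2 ≈ 348.546

The integral term ∫_11^50 x·e^(−x/26) dx = 341.332.
Endpoint term: (f(11) + f(50))/2 = (7.20531 + 7.30783)/2 = 7.25657.
So far: 348.588.
Correction k=1: B_{2}/2! · (f^{(1)}(50) − f^{(1)}(11)) = 1/12 · (-0.134914 − 0.377901) = -0.0427346.
Running total after k=1: 348.546.
Correction k=2: B_{4}/4! · (f^{(3)}(50) − f^{(3)}(11)) = −1/720 · (0.000232839 − 0.00249698) = 3.14464e-06.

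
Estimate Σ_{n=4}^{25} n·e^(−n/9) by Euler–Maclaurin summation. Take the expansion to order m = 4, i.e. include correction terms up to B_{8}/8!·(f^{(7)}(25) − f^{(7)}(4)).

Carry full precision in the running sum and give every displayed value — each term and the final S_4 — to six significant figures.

S_4 ≈ 58.0128

Integral: ∫_4^25 x·e^(−x/9) dx = 55.9921.
Boundary: ½(f(4) + f(25)) = ½(2.56472 + 1.55441) = 2.05957.
So far: 58.0517.
k=1: B_{2}/(2)! × [f^{(1)}(25) − f^{(1)}(4)] = 1/12 × (-0.110536 − 0.356211) = -0.0388956.
Running total after k=1: 58.0128.
k=2: B_{4}/(4)! × [f^{(3)}(25) − f^{(3)}(4)] = −1/720 × (0.000170580 − 0.0202293) = 2.78593e-05.
Running total after k=2: 58.0128.
k=3: B_{6}/(6)! × [f^{(5)}(25) − f^{(5)}(4)] = 1/30240 × (2.10593e-05 − 0.000445196) = -1.40257e-08.
Running total after k=3: 58.0128.
k=4: B_{8}/(8)! × [f^{(7)}(25) − f^{(7)}(4)] = −1/1209600 × (4.93984e-07 − 7.90924e-06) = 6.13034e-12.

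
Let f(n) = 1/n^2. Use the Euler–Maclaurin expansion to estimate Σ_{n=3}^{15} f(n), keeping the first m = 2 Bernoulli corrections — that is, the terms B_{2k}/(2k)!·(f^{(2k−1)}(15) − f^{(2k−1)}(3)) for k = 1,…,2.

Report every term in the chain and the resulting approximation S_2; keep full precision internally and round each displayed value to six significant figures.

Integral: ∫_3^15 1/x^2 dx = 0.266667.
Boundary: ½(f(3) + f(15)) = ½(0.111111 + 0.00444444) = 0.0577778.
Running total after boundary: 0.324444.
Correction k=1: B_{2}/2! · (f^{(1)}(15) − f^{(1)}(3)) = 1/12 · (-0.000592593 − (-0.0740741)) = 0.00612346.
Partial sum through k=1: 0.330568.
Correction k=2: B_{4}/4! · (f^{(3)}(15) − f^{(3)}(3)) = −1/720 · (-3.16049e-05 − (-0.0987654)) = -0.000137130.

S_2 ≈ 0.330431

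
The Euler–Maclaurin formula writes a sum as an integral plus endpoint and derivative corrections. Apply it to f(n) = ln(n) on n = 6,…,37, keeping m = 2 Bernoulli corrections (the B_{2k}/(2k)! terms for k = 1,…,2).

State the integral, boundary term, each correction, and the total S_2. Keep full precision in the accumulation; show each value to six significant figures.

∫_6^37 ln(x) dx evaluates to 91.8534.
Endpoint term: (f(6) + f(37))/2 = (1.79176 + 3.61092)/2 = 2.70134.
Running total after boundary: 94.5547.
Order-1 term: 1/12 · (0.0270270 − 0.166667) = -0.0116366.
Running total after k=1: 94.5431.
Order-2 term: −1/720 · (3.94843e-05 − 0.00925926) = 1.28052e-05.

S_2 ≈ 94.5431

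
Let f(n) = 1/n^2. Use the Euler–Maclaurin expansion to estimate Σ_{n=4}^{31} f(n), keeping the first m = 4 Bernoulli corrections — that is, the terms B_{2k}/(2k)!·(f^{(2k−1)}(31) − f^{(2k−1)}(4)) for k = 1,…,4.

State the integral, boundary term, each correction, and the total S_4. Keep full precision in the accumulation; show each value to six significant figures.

The integral term ∫_4^31 1/x^2 dx = 0.217742.
Endpoint term: (f(4) + f(31))/2 = (0.0625000 + 0.00104058)/2 = 0.0317703.
Running total after boundary: 0.249512.
k=1: B_{2}/(2)! × [f^{(1)}(31) − f^{(1)}(4)] = 1/12 × (-6.71344e-05 − (-0.0312500)) = 0.00259857.
Running total after k=1: 0.252111.
k=2: B_{4}/(4)! × [f^{(3)}(31) − f^{(3)}(4)] = −1/720 × (-8.38306e-07 − (-0.0234375)) = -3.25509e-05.
Running total after k=2: 0.252078.
k=3: B_{6}/(6)! × [f^{(5)}(31) − f^{(5)}(4)] = 1/30240 × (-2.61698e-08 − (-0.0439453)) = 1.45322e-06.
Running total after k=3: 0.252080.
k=4: B_{8}/(8)! × [f^{(7)}(31) − f^{(7)}(4)] = −1/1209600 × (-1.52498e-09 − (-0.153809)) = -1.27157e-07.

S_4 ≈ 0.252080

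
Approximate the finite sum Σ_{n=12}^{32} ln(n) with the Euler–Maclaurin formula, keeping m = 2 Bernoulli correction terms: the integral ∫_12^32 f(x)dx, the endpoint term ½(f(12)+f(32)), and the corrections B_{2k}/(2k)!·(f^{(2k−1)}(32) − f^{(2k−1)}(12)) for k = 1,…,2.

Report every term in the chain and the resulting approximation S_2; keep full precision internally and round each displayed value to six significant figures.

The integral term ∫_12^32 ln(x) dx = 61.0847.
½[f(12) + f(32)] = ½[2.48491 + 3.46574] = 2.97532.
So far: 64.0600.
Correction k=1: B_{2}/2! · (f^{(1)}(32) − f^{(1)}(12)) = 1/12 · (0.0312500 − 0.0833333) = -0.00434028.
Running total after k=1: 64.0557.
Correction k=2: B_{4}/4! · (f^{(3)}(32) − f^{(3)}(12)) = −1/720 · (6.10352e-05 − 0.00115741) = 1.52274e-06.

S_2 ≈ 64.0557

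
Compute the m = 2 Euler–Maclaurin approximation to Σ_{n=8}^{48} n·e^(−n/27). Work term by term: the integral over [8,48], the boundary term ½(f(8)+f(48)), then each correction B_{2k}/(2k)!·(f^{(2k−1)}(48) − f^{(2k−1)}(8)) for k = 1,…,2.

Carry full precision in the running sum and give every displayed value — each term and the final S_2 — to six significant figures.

Integral: ∫_8^48 x·e^(−x/27) dx = 360.419.
Boundary: ½(f(8) + f(48)) = ½(5.94854 + 8.11264) = 7.03059.
Running total after boundary: 367.450.
Correction k=1: B_{2}/2! · (f^{(1)}(48) − f^{(1)}(8)) = 1/12 · (-0.131455 − 0.523251) = -0.0545588.
Partial sum through k=1: 367.395.
Correction k=2: B_{4}/4! · (f^{(3)}(48) − f^{(3)}(8)) = −1/720 · (0.000283363 − 0.00275773) = 3.43662e-06.

S_2 ≈ 367.395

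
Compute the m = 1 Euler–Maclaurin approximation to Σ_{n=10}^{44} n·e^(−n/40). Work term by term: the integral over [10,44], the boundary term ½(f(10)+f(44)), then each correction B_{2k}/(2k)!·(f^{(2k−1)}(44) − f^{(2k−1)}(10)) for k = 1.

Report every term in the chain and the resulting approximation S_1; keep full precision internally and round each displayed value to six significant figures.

Integral: ∫_10^44 x·e^(−x/40) dx = 439.155.
Endpoint term: (f(10) + f(44))/2 = (7.78801 + 14.6463)/2 = 11.2172.
Integral + boundary = 450.372.
Order-1 term: 1/12 · (-0.0332871 − 0.584101) = -0.0514490.

S_1 ≈ 450.320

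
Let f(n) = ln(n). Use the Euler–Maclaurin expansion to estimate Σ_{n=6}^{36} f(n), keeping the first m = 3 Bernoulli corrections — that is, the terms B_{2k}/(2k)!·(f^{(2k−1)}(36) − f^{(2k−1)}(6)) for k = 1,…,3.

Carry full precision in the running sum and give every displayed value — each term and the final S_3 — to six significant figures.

Integral: ∫_6^36 ln(x) dx = 88.2561.
Endpoint term: (f(6) + f(36))/2 = (1.79176 + 3.58352)/2 = 2.68764.
Running total after boundary: 90.9438.
Order-1 term: 1/12 · (0.0277778 − 0.166667) = -0.0115741.
Running total after k=1: 90.9322.
Order-2 term: −1/720 · (4.28669e-05 − 0.00925926) = 1.28005e-05.
Running total after k=2: 90.9322.
Order-3 term: 1/30240 · (3.96916e-07 − 0.00308642) = -1.02051e-07.

S_3 ≈ 90.9322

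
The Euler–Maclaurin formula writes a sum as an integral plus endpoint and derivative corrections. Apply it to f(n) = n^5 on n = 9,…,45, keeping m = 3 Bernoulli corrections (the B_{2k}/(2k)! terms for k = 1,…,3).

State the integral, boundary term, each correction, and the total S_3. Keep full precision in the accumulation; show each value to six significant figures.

∫_9^45 x^5 dx evaluates to 1.38387e+09.
Boundary: ½(f(9) + f(45)) = ½(59049.0 + 1.84528e+08) = 9.22936e+07.
Integral + boundary = 1.47617e+09.
Order-1 term: 1/12 · (2.05031e+07 − 32805.0) = 1.70586e+06.
Partial sum through k=1: 1.47787e+09.
Order-2 term: −1/720 · (121500 − 4860.00) = -162.000.
Partial sum through k=2: 1.47787e+09.
Order-3 term: 1/30240 · (120.000 − 120.000) = 0.00000.

S_3 ≈ 1.47787e+09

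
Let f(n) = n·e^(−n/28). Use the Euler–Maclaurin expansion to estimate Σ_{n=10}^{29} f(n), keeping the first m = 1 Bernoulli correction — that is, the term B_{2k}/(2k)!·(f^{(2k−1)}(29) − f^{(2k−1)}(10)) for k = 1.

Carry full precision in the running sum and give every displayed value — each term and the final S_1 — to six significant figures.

S_1 ≈ 186.522

∫_10^29 x·e^(−x/28) dx evaluates to 177.915.
½[f(10) + f(29)] = ½[6.99673 + 10.2942] = 8.64547.
Running total after boundary: 186.561.
Correction k=1: B_{2}/2! · (f^{(1)}(29) − f^{(1)}(10)) = 1/12 · (-0.0126776 − 0.449789) = -0.0385389.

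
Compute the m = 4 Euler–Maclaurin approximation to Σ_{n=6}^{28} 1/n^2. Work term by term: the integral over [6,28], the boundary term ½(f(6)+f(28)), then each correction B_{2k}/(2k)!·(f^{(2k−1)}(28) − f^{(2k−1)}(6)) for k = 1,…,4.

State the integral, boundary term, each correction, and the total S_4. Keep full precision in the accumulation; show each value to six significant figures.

S_4 ≈ 0.146239

∫_6^28 1/x^2 dx evaluates to 0.130952.
Endpoint term: (f(6) + f(28))/2 = (0.0277778 + 0.00127551)/2 = 0.0145266.
Running total after boundary: 0.145479.
k=1: B_{2}/(2)! × [f^{(1)}(28) − f^{(1)}(6)] = 1/12 × (-9.11079e-05 − (-0.00925926)) = 0.000764013.
After k=1: 0.146243.
k=2: B_{4}/(4)! × [f^{(3)}(28) − f^{(3)}(6)] = −1/720 × (-1.39451e-06 − (-0.00308642)) = -4.28476e-06.
After k=2: 0.146239.
k=3: B_{6}/(6)! × [f^{(5)}(28) − f^{(5)}(6)] = 1/30240 × (-5.33613e-08 − (-0.00257202)) = 8.50517e-08.
After k=3: 0.146239.
k=4: B_{8}/(8)! × [f^{(7)}(28) − f^{(7)}(6)] = −1/1209600 × (-3.81152e-09 − (-0.00400091)) = -3.30763e-09.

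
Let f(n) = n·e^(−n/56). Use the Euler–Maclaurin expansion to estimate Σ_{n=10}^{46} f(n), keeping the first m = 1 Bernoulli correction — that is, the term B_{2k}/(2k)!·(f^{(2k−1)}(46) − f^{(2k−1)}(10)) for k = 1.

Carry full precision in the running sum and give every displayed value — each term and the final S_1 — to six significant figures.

S_1 ≈ 593.665

Integral: ∫_10^46 x·e^(−x/56) dx = 579.418.
Endpoint term: (f(10) + f(46))/2 = (8.36464 + 20.2309)/2 = 14.2978.
Integral + boundary = 593.716.
Correction k=1: B_{2}/2! · (f^{(1)}(46) − f^{(1)}(10)) = 1/12 · (0.0785362 − 0.687096) = -0.0507133.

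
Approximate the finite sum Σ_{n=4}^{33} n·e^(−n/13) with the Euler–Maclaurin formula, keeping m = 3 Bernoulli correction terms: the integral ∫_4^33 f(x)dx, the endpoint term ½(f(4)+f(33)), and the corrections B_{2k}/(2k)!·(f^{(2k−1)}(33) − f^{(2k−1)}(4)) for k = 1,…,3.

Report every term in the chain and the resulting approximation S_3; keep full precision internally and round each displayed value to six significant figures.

∫_4^33 x·e^(−x/13) dx evaluates to 115.232.
Endpoint term: (f(4) + f(33))/2 = (2.94057 + 2.60660)/2 = 2.77358.
Running total after boundary: 118.005.
Order-1 term: 1/12 · (-0.121520 − 0.508944) = -0.0525387.
Running total after k=1: 117.953.
Order-2 term: −1/720 · (0.000215716 − 0.0117114) = 1.59662e-05.
Running total after k=2: 117.953.
Order-3 term: 1/30240 · (6.80759e-06 − 0.000120777) = -3.76883e-09.

S_3 ≈ 117.953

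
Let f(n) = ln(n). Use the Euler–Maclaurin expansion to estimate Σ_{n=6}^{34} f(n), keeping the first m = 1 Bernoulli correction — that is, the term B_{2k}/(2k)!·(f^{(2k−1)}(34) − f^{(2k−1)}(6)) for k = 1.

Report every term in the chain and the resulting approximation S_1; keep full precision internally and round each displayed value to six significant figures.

∫_6^34 ln(x) dx evaluates to 81.1457.
½[f(6) + f(34)] = ½[1.79176 + 3.52636] = 2.65906.
Running total after boundary: 83.8048.
Correction k=1: B_{2}/2! · (f^{(1)}(34) − f^{(1)}(6)) = 1/12 · (0.0294118 − 0.166667) = -0.0114379.

S_1 ≈ 83.7933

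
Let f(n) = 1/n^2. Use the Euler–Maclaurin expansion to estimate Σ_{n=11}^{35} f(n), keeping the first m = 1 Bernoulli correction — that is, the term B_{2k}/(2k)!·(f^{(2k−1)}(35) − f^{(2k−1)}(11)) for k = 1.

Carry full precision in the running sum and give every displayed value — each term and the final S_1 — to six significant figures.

S_1 ≈ 0.0669994

The integral term ∫_11^35 1/x^2 dx = 0.0623377.
½[f(11) + f(35)] = ½[0.00826446 + 0.000816327] = 0.00454039.
Running total after boundary: 0.0668781.
k=1: B_{2}/(2)! × [f^{(1)}(35) − f^{(1)}(11)] = 1/12 × (-4.66472e-05 − (-0.00150263)) = 0.000121332.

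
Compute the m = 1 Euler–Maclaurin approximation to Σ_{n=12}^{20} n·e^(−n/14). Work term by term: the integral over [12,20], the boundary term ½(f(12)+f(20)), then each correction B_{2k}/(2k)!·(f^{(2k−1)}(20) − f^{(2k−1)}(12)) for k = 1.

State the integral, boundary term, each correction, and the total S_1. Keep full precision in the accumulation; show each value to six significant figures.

S_1 ≈ 45.3270

The integral term ∫_12^20 x·e^(−x/14) dx = 40.3978.
Endpoint term: (f(12) + f(20))/2 = (5.09247 + 4.79302)/2 = 4.94275.
So far: 45.3406.
k=1: B_{2}/(2)! × [f^{(1)}(20) − f^{(1)}(12)] = 1/12 × (-0.102708 − 0.0606247) = -0.0136110.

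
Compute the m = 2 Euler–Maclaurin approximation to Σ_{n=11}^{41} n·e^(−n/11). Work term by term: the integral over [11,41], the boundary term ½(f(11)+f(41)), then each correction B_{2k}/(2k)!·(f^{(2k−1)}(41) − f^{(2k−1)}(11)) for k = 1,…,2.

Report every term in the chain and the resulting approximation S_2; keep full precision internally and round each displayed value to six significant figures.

S_2 ≈ 77.7765

∫_11^41 x·e^(−x/11) dx evaluates to 75.2654.
Endpoint term: (f(11) + f(41))/2 = (4.04667 + 0.986393)/2 = 2.51653.
Running total after boundary: 77.7820.
Order-1 term: 1/12 · (-0.0656137 − 0.00000) = -0.00546781.
Running total after k=1: 77.7765.
Order-2 term: −1/720 · (-0.000144603 − 0.00608065) = 8.64619e-06.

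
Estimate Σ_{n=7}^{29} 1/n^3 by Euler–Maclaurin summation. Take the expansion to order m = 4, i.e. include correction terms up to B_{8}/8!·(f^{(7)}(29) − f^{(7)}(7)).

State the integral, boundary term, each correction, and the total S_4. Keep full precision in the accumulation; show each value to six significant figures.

S_4 ≈ 0.0111909

The integral term ∫_7^29 1/x^3 dx = 0.00960955.
½[f(7) + f(29)] = ½[0.00291545 + 4.10021e-05] = 0.00147823.
So far: 0.0110878.
Correction k=1: B_{2}/2! · (f^{(1)}(29) − f^{(1)}(7)) = 1/12 · (-4.24160e-06 − (-0.00124948)) = 0.000103770.
After k=1: 0.0111915.
Correction k=2: B_{4}/4! · (f^{(3)}(29) − f^{(3)}(7)) = −1/720 · (-1.00870e-07 − (-0.000509992)) = -7.08182e-07.
After k=2: 0.0111908.
Correction k=3: B_{6}/6! · (f^{(5)}(29) − f^{(5)}(7)) = 1/30240 · (-5.03752e-09 − (-0.000437136)) = 1.44554e-08.
After k=3: 0.0111909.
Correction k=4: B_{8}/8! · (f^{(7)}(29) − f^{(7)}(7)) = −1/1209600 · (-4.31274e-10 − (-0.000642322)) = -5.31020e-10.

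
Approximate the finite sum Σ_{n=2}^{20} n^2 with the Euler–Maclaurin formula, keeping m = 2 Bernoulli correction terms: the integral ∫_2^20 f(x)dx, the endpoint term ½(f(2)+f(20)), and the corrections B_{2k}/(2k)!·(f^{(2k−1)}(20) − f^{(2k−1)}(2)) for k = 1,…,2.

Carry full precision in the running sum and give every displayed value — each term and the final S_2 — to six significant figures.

S_2 ≈ 2869.00

The integral term ∫_2^20 x^2 dx = 2664.00.
½[f(2) + f(20)] = ½[4.00000 + 400.000] = 202.000.
Running total after boundary: 2866.00.
Correction k=1: B_{2}/2! · (f^{(1)}(20) − f^{(1)}(2)) = 1/12 · (40.0000 − 4.00000) = 3.00000.
After k=1: 2869.00.
Correction k=2: B_{4}/4! · (f^{(3)}(20) − f^{(3)}(2)) = −1/720 · (0.00000 − 0.00000) = 0.00000.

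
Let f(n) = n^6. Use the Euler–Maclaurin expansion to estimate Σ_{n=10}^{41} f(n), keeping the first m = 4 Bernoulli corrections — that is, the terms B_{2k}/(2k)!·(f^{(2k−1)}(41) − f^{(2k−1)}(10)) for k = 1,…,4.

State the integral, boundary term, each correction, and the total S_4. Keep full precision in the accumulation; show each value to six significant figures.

The integral term ∫_10^41 x^6 dx = 2.78206e+10.
Boundary: ½(f(10) + f(41)) = ½(1.00000e+06 + 4.75010e+09) = 2.37555e+09.
Running total after boundary: 3.01962e+10.
Correction k=1: B_{2}/2! · (f^{(1)}(41) − f^{(1)}(10)) = 1/12 · (6.95137e+08 − 600000) = 5.78781e+07.
Partial sum through k=1: 3.02540e+10.
Correction k=2: B_{4}/4! · (f^{(3)}(41) − f^{(3)}(10)) = −1/720 · (8.27052e+06 − 120000) = -11320.2.
Partial sum through k=2: 3.02540e+10.
Correction k=3: B_{6}/6! · (f^{(5)}(41) − f^{(5)}(10)) = 1/30240 · (29520.0 − 7200.00) = 0.738095.
Partial sum through k=3: 3.02540e+10.
Correction k=4: B_{8}/8! · (f^{(7)}(41) − f^{(7)}(10)) = −1/1209600 · (0.00000 − 0.00000) = 0.00000.

S_4 ≈ 3.02540e+10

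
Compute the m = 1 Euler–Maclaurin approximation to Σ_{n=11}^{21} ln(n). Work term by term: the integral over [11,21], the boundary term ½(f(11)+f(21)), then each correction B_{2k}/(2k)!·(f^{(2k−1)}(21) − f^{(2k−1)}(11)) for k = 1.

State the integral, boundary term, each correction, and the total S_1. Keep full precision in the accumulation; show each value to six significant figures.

∫_11^21 ln(x) dx evaluates to 27.5581.
Boundary: ½(f(11) + f(21)) = ½(2.39790 + 3.04452) = 2.72121.
Running total after boundary: 30.2793.
Correction k=1: B_{2}/2! · (f^{(1)}(21) − f^{(1)}(11)) = 1/12 · (0.0476190 − 0.0909091) = -0.00360750.

S_1 ≈ 30.2757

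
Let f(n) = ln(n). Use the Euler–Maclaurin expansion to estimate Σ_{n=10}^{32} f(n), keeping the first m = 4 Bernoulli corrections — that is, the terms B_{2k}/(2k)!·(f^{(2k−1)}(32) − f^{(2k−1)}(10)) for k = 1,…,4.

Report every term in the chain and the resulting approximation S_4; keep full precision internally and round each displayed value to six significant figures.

S_4 ≈ 68.7561

∫_10^32 ln(x) dx evaluates to 65.8777.
½[f(10) + f(32)] = ½[2.30259 + 3.46574] = 2.88416.
Running total after boundary: 68.7619.
k=1: B_{2}/(2)! × [f^{(1)}(32) − f^{(1)}(10)] = 1/12 × (0.0312500 − 0.100000) = -0.00572917.
Running total after k=1: 68.7561.
k=2: B_{4}/(4)! × [f^{(3)}(32) − f^{(3)}(10)] = −1/720 × (6.10352e-05 − 0.00200000) = 2.69301e-06.
Running total after k=2: 68.7561.
k=3: B_{6}/(6)! × [f^{(5)}(32) − f^{(5)}(10)] = 1/30240 × (7.15256e-07 − 0.000240000) = -7.91286e-09.
Running total after k=3: 68.7561.
k=4: B_{8}/(8)! × [f^{(7)}(32) − f^{(7)}(10)] = −1/1209600 × (2.09548e-08 − 7.20000e-05) = 5.95065e-11.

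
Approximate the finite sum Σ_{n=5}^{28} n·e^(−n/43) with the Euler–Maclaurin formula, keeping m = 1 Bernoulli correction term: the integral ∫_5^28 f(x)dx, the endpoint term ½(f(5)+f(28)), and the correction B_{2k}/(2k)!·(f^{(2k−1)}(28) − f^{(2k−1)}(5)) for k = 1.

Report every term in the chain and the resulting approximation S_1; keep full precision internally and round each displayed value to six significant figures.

S_1 ≈ 254.950

The integral term ∫_5^28 x·e^(−x/43) dx = 245.474.
Endpoint term: (f(5) + f(28))/2 = (4.45113 + 14.6003)/2 = 9.52571.
So far: 255.000.
k=1: B_{2}/(2)! × [f^{(1)}(28) − f^{(1)}(5)] = 1/12 × (0.181897 − 0.786712) = -0.0504012.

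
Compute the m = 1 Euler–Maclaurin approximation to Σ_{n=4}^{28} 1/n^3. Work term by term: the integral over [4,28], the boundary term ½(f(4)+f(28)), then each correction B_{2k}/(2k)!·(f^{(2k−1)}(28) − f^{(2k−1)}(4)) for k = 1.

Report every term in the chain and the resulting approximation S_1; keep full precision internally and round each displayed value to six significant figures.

S_1 ≈ 0.0394237

Integral: ∫_4^28 1/x^3 dx = 0.0306122.
½[f(4) + f(28)] = ½[0.0156250 + 4.55539e-05] = 0.00783528.
Integral + boundary = 0.0384475.
Order-1 term: 1/12 · (-4.88078e-06 − (-0.0117188)) = 0.000976156.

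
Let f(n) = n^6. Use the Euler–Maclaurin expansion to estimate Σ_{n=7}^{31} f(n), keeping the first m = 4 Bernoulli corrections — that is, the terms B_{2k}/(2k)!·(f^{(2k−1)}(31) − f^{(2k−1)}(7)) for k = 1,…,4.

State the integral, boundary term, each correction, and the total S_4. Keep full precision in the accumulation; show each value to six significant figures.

S_4 ≈ 4.38837e+09

∫_7^31 x^6 dx evaluates to 3.93026e+09.
½[f(7) + f(31)] = ½[117649 + 8.87504e+08] = 4.43811e+08.
Integral + boundary = 4.37407e+09.
k=1: B_{2}/(2)! × [f^{(1)}(31) − f^{(1)}(7)] = 1/12 × (1.71775e+08 − 100842) = 1.43062e+07.
After k=1: 4.38837e+09.
k=2: B_{4}/(4)! × [f^{(3)}(31) − f^{(3)}(7)] = −1/720 × (3.57492e+06 − 41160.0) = -4908.00.
After k=2: 4.38837e+09.
k=3: B_{6}/(6)! × [f^{(5)}(31) − f^{(5)}(7)] = 1/30240 × (22320.0 − 5040.00) = 0.571429.
After k=3: 4.38837e+09.
k=4: B_{8}/(8)! × [f^{(7)}(31) − f^{(7)}(7)] = −1/1209600 × (0.00000 − 0.00000) = 0.00000.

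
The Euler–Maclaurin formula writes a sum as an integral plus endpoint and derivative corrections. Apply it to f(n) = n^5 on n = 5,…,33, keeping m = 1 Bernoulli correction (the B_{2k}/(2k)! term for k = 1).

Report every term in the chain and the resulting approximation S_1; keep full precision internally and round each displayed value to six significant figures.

S_1 ≈ 2.35305e+08

The integral term ∫_5^33 x^5 dx = 2.15242e+08.
Boundary: ½(f(5) + f(33)) = ½(3125.00 + 3.91354e+07) = 1.95693e+07.
Running total after boundary: 2.34811e+08.
Order-1 term: 1/12 · (5.92960e+06 − 3125.00) = 493873.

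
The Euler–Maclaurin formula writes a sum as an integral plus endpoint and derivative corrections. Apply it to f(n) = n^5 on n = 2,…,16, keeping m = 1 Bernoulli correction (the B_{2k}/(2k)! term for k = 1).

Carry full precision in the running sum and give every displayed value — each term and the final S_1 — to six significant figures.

S_1 ≈ 3.34780e+06

The integral term ∫_2^16 x^5 dx = 2.79619e+06.
Boundary: ½(f(2) + f(16)) = ½(32.0000 + 1.04858e+06) = 524304.
Integral + boundary = 3.32050e+06.
k=1: B_{2}/(2)! × [f^{(1)}(16) − f^{(1)}(2)] = 1/12 × (327680 − 80.0000) = 27300.0.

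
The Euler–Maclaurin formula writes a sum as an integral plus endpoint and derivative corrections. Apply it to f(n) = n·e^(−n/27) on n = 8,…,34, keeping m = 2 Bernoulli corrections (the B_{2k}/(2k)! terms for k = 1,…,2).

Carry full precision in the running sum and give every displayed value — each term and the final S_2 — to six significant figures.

Integral: ∫_8^34 x·e^(−x/27) dx = 235.147.
Endpoint term: (f(8) + f(34))/2 = (5.94854 + 9.65138)/2 = 7.79996.
Running total after boundary: 242.946.
Order-1 term: 1/12 · (-0.0735944 − 0.523251) = -0.0497371.
Running total after k=1: 242.897.
Order-2 term: −1/720 · (0.000677824 − 0.00275773) = 2.88876e-06.

S_2 ≈ 242.897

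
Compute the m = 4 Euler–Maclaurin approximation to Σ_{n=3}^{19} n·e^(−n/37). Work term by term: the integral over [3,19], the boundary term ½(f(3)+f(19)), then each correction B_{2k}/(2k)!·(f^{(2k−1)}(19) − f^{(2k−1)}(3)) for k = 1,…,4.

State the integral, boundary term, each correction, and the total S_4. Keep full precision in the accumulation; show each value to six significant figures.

∫_3^19 x·e^(−x/37) dx evaluates to 124.873.
½[f(3) + f(19)] = ½[2.76636 + 11.3694] = 7.06788.
Integral + boundary = 131.941.
k=1: B_{2}/(2)! × [f^{(1)}(19) − f^{(1)}(3)] = 1/12 × (0.291108 − 0.847353) = -0.0463537.
Running total after k=1: 131.895.
k=2: B_{4}/(4)! × [f^{(3)}(19) − f^{(3)}(3)] = −1/720 × (0.00108684 − 0.00196610) = 1.22119e-06.
Running total after k=2: 131.895.
k=3: B_{6}/(6)! × [f^{(5)}(19) − f^{(5)}(3)] = 1/30240 × (1.43246e-06 − 2.42019e-06) = -3.26630e-11.
Running total after k=3: 131.895.
k=4: B_{8}/(8)! × [f^{(7)}(19) − f^{(7)}(3)] = −1/1209600 × (1.51281e-09 − 2.48665e-09) = 8.05097e-16.

S_4 ≈ 131.895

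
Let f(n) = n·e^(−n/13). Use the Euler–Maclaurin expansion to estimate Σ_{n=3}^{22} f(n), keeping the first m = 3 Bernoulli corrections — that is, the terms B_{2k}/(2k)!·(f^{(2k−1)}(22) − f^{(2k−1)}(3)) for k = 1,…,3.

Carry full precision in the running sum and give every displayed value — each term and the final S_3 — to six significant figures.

The integral term ∫_3^22 x·e^(−x/13) dx = 81.3731.
½[f(3) + f(22)] = ½[2.38177 + 4.05007] = 3.21592.
Integral + boundary = 84.5890.
k=1: B_{2}/(2)! × [f^{(1)}(22) − f^{(1)}(3)] = 1/12 × (-0.127450 − 0.610710) = -0.0615133.
Partial sum through k=1: 84.5275.
k=2: B_{4}/(4)! × [f^{(3)}(22) − f^{(3)}(3)] = −1/720 × (0.00142449 − 0.0130092) = 1.60899e-05.
Partial sum through k=2: 84.5275.
k=3: B_{6}/(6)! × [f^{(5)}(22) − f^{(5)}(3)] = 1/30240 × (2.13202e-05 − 0.000132572) = -3.67897e-09.

S_3 ≈ 84.5275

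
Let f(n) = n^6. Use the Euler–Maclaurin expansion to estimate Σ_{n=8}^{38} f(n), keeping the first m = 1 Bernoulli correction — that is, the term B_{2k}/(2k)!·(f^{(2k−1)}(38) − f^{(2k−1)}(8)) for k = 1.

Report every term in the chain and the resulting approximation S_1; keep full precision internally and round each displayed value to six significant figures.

Integral: ∫_8^38 x^6 dx = 1.63448e+10.
Endpoint term: (f(8) + f(38))/2 = (262144 + 3.01094e+09)/2 = 1.50560e+09.
Integral + boundary = 1.78504e+10.
Correction k=1: B_{2}/2! · (f^{(1)}(38) − f^{(1)}(8)) = 1/12 · (4.75411e+08 − 196608) = 3.96012e+07.

S_1 ≈ 1.78900e+10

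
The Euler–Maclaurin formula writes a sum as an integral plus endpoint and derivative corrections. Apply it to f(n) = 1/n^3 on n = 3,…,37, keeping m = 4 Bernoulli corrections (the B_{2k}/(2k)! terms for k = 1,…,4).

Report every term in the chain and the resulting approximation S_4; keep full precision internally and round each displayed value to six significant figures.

∫_3^37 1/x^3 dx evaluates to 0.0551903.
Boundary: ½(f(3) + f(37)) = ½(0.0370370 + 1.97422e-05) = 0.0185284.
Running total after boundary: 0.0737187.
Order-1 term: 1/12 · (-1.60072e-06 − (-0.0370370)) = 0.00308629.
After k=1: 0.0768050.
Order-2 term: −1/720 · (-2.33852e-08 − (-0.0823045)) = -0.000114312.
After k=2: 0.0766907.
Order-3 term: 1/30240 · (-7.17442e-10 − (-0.384088)) = 1.27013e-05.
After k=3: 0.0767034.
Order-4 term: −1/1209600 · (-3.77325e-11 − (-3.07270)) = -2.54026e-06.

S_4 ≈ 0.0767009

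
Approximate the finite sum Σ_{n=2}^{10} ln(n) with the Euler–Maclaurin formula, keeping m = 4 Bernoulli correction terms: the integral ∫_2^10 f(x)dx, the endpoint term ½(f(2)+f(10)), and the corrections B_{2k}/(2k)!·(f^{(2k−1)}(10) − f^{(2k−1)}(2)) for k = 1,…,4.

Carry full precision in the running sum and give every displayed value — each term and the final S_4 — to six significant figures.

S_4 ≈ 15.1044

Integral: ∫_2^10 ln(x) dx = 13.6396.
Boundary: ½(f(2) + f(10)) = ½(0.693147 + 2.30259) = 1.49787.
Integral + boundary = 15.1374.
k=1: B_{2}/(2)! × [f^{(1)}(10) − f^{(1)}(2)] = 1/12 × (0.100000 − 0.500000) = -0.0333333.
Running total after k=1: 15.1041.
k=2: B_{4}/(4)! × [f^{(3)}(10) − f^{(3)}(2)] = −1/720 × (0.00200000 − 0.250000) = 0.000344444.
Running total after k=2: 15.1044.
k=3: B_{6}/(6)! × [f^{(5)}(10) − f^{(5)}(2)] = 1/30240 × (0.000240000 − 0.750000) = -2.47937e-05.
Running total after k=3: 15.1044.
k=4: B_{8}/(8)! × [f^{(7)}(10) − f^{(7)}(2)] = −1/1209600 × (7.20000e-05 − 5.62500) = 4.65024e-06.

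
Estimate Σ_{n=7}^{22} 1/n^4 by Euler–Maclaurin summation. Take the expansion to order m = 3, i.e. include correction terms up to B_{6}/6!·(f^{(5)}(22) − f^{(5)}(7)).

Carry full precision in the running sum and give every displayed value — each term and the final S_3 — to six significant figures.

S_3 ≈ 0.00117047

∫_7^22 1/x^4 dx evaluates to 0.000940513.
Boundary: ½(f(7) + f(22)) = ½(0.000416493 + 4.26883e-06) = 0.000210381.
So far: 0.00115089.
Order-1 term: 1/12 · (-7.76152e-07 − (-0.000237996)) = 1.97683e-05.
Partial sum through k=1: 0.00117066.
Order-2 term: −1/720 · (-4.81086e-08 − (-0.000145712)) = -2.02311e-07.
Partial sum through k=2: 0.00117046.
Order-3 term: 1/30240 · (-5.56628e-09 − (-0.000166528)) = 5.50669e-09.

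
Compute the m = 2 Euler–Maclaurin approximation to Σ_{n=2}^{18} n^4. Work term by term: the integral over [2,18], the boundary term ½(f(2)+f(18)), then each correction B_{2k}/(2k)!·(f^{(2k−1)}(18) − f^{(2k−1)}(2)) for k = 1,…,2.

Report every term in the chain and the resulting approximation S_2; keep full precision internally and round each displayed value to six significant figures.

S_2 ≈ 432344

∫_2^18 x^4 dx evaluates to 377907.
Boundary: ½(f(2) + f(18)) = ½(16.0000 + 104976) = 52496.0.
Integral + boundary = 430403.
Correction k=1: B_{2}/2! · (f^{(1)}(18) − f^{(1)}(2)) = 1/12 · (23328.0 − 32.0000) = 1941.33.
Running total after k=1: 432345.
Correction k=2: B_{4}/4! · (f^{(3)}(18) − f^{(3)}(2)) = −1/720 · (432.000 − 48.0000) = -0.533333.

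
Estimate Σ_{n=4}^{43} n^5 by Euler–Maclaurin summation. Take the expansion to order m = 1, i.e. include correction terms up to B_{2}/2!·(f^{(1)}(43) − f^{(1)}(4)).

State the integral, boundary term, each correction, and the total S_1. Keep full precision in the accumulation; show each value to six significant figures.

S_1 ≈ 1.12849e+09

The integral term ∫_4^43 x^5 dx = 1.05356e+09.
Boundary: ½(f(4) + f(43)) = ½(1024.00 + 1.47008e+08) = 7.35047e+07.
Running total after boundary: 1.12706e+09.
k=1: B_{2}/(2)! × [f^{(1)}(43) − f^{(1)}(4)] = 1/12 × (1.70940e+07 − 1280.00) = 1.42439e+06.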